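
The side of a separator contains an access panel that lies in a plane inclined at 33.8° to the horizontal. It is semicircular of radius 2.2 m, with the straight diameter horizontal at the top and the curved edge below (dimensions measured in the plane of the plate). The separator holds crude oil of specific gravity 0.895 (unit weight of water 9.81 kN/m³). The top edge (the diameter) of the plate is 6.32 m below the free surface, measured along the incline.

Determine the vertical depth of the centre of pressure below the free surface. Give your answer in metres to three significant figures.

γ = 0.895 × 9.81 = 8.77995 kN/m³.
Let θ = 33.8° be the plate's angle to the horizontal; measure y along the incline from where the plane meets the free surface. Vertical depth h = y·sinθ with sinθ = 0.556296.
The centroid of a semicircle lies 4r/(3π) = 0.933709 m from the diameter, here below the top edge, so y_c = 6.32 + 0.933709 = 7.25371 m and h_c = 7.25371 × 0.556296 = 4.03521 m.
A = πr²/2 = π × 2.2²/2 = 7.60265 m².
Resultant F = γ·h_c·A = 8.77995 × 4.03521 × 7.60265 = 269.354 kN.
I_c = (π/8 − 8/(9π))·r⁴ = 0.109757 × 2.2⁴ = 2.57112 m⁴.
Centre of pressure: y_p = y_c + I_c/(y_c·A) = 7.25371 + 2.57112/(7.25371 × 7.60265) = 7.25371 + 0.0466227 = 7.30033 m along the plane.
Vertically, h_p = y_p·sinθ = 7.30033 × 0.556296 = 4.06114 m.

h_p = 4.06 m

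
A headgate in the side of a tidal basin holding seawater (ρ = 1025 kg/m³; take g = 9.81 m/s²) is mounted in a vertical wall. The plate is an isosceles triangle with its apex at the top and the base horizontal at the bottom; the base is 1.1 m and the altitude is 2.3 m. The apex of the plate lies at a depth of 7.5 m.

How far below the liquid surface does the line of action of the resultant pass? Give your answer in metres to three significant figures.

γ = ρg = 1025 × 9.81 / 1000 = 10.05525 kN/m³.
With the apex up, the centroid sits 2h/3 = 2 × 2.3/3 = 1.53333 m below the apex, so the centroid depth is h_c = 7.5 + 1.53333 = 9.03333 m.
A = ½ × 1.1 × 2.3 = 1.265 m².
Resultant F = γ·h_c·A = 10.05525 × 9.03333 × 1.265 = 114.903 kN.
I_c = b·h³/36 = 1.1 × 2.3³/36 = 0.371769 m⁴.
Centre of pressure: y_p = y_c + I_c/(y_c·A) = 9.03333 + 0.371769/(9.03333 × 1.265) = 9.03333 + 0.0325338 = 9.06586 m along the plane.

h_p = 9.07 m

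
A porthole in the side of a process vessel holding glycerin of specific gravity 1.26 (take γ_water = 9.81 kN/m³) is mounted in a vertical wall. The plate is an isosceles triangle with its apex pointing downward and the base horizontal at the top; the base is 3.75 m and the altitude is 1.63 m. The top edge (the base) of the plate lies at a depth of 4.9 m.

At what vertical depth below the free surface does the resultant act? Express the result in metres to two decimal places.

γ = 1.26 × 9.81 = 12.3606 kN/m³.
With the apex down, the centroid sits h/3 = 1.63/3 = 0.543333 m below the base (the top edge), so the centroid depth is h_c = 4.9 + 0.543333 = 5.44333 m.
A = ½ × 3.75 × 1.63 = 3.05625 m².
Resultant F = γ·h_c·A = 12.3606 × 5.44333 × 3.05625 = 205.633 kN.
I_c = b·h³/36 = 3.75 × 1.63³/36 = 0.451119 m⁴.
Centre of pressure: y_p = y_c + I_c/(y_c·A) = 5.44333 + 0.451119/(5.44333 × 3.05625) = 5.44333 + 0.0271167 = 5.47045 m along the plane.

h_p = 5.47 m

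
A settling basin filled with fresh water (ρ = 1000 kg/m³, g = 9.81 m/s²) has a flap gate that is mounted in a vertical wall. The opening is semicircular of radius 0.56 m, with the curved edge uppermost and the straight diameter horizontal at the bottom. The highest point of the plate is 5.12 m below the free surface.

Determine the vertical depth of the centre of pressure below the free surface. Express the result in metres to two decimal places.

h_p = 5.45 m

γ = ρg = 1000 × 9.81 = 9810 N/m³ = 9.81 kN/m³.
The centroid lies 4r/(3π) = 0.237671 m above the diameter, so r − 4r/(3π) = 0.56 − 0.237671 = 0.322329 m below the topmost point, so the centroid depth is h_c = 5.12 + 0.322329 = 5.44233 m.
A = πr²/2 = π × 0.56²/2 = 0.492602 m².
Resultant F = γ·h_c·A = 9.81 × 5.44233 × 0.492602 = 26.2997 kN.
I_c = (π/8 − 8/(9π))·r⁴ = 0.109757 × 0.56⁴ = 0.010794 m⁴.
Centre of pressure: y_p = y_c + I_c/(y_c·A) = 5.44233 + 0.010794/(5.44233 × 0.492602) = 5.44233 + 0.00402626 = 5.44636 m along the plane.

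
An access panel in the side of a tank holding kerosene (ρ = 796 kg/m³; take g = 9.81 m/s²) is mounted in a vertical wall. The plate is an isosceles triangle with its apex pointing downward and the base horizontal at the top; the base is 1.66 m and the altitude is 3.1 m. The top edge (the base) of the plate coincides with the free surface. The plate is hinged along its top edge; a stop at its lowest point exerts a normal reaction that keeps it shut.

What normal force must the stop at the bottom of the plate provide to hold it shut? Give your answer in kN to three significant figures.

P ≈ 10.4 kN

γ = ρg = 796 × 9.81 / 1000 = 7.80876 kN/m³.
With the apex down, the centroid sits h/3 = 3.1/3 = 1.03333 m below the base (the top edge), so the centroid depth is h_c = 1.03333 m.
A = ½ × 1.66 × 3.1 = 2.573 m².
Resultant F = γ·h_c·A = 7.80876 × 1.03333 × 2.573 = 20.7616 kN.
I_c = b·h³/36 = 1.66 × 3.1³/36 = 1.3737 m⁴.
Centre of pressure: y_p = y_c + I_c/(y_c·A) = 1.03333 + 1.3737/(1.03333 × 2.573) = 1.03333 + 0.51667 = 1.55 m along the plane.
The resultant acts 1.03333 + 0.51667 = 1.55 m (along the plate) below the hinge at the top edge, so the moment about the hinge is M = F × 1.55 = 20.7616 × 1.55 = 32.1805 kN·m.
A normal force at the bottom, 3.1 m from the hinge, must supply this moment: P = 32.1805/3.1 = 10.3808 kN.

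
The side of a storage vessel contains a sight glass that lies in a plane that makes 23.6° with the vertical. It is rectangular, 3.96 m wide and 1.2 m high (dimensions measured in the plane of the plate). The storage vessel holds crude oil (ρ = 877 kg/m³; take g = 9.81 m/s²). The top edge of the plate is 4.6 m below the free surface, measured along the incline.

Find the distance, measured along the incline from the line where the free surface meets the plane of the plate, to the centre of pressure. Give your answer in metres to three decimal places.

y_p = 5.223 m

γ = ρg = 877 × 9.81 / 1000 = 8.60337 kN/m³.
The plate makes 23.6° with the vertical, i.e. θ = 90° − 23.6° = 66.4° to the horizontal. Measuring y along the incline from the free-surface line, vertical depth h = y·sinθ with sinθ = 0.916363.
The centroid lies 1.2/2 = 0.6 m below the top edge, so y_c = 4.6 + 0.6 = 5.2 m and h_c = 5.2 × 0.916363 = 4.76509 m.
A = 3.96 × 1.2 = 4.752 m².
Resultant F = γ·h_c·A = 8.60337 × 4.76509 × 4.752 = 194.812 kN.
I_c = b·h³/12 = 3.96 × 1.2³/12 = 0.57024 m⁴.
Centre of pressure: y_p = y_c + I_c/(y_c·A) = 5.2 + 0.57024/(5.2 × 4.752) = 5.2 + 0.0230769 = 5.22308 m along the plane.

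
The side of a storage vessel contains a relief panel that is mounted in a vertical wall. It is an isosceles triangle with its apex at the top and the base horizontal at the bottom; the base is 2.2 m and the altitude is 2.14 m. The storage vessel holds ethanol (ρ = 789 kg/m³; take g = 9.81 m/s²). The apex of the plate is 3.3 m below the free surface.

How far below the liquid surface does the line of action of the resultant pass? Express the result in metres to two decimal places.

γ = ρg = 789 × 9.81 / 1000 = 7.74009 kN/m³.
With the apex up, the centroid sits 2h/3 = 2 × 2.14/3 = 1.42667 m below the apex, so the centroid depth is h_c = 3.3 + 1.42667 = 4.72667 m.
A = ½ × 2.2 × 2.14 = 2.354 m².
Resultant F = γ·h_c·A = 7.74009 × 4.72667 × 2.354 = 86.1207 kN.
I_c = b·h³/36 = 2.2 × 2.14³/36 = 0.59891 m⁴.
Centre of pressure: y_p = y_c + I_c/(y_c·A) = 4.72667 + 0.59891/(4.72667 × 2.354) = 4.72667 + 0.053827 = 4.7805 m along the plane.

h_p = 4.78 m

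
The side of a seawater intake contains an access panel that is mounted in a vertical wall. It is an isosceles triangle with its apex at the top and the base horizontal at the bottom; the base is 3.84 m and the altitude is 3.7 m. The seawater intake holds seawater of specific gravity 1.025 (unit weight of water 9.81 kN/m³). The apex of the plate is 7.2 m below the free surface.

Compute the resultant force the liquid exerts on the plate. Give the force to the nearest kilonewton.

F ≈ 691 kN

γ = 1.025 × 9.81 = 10.05525 kN/m³.
With the apex up, the centroid sits 2h/3 = 2 × 3.7/3 = 2.46667 m below the apex, so the centroid depth is h_c = 7.2 + 2.46667 = 9.66667 m.
A = ½ × 3.84 × 3.7 = 7.104 m².
Resultant F = γ·h_c·A = 10.05525 × 9.66667 × 7.104 = 690.514 kN.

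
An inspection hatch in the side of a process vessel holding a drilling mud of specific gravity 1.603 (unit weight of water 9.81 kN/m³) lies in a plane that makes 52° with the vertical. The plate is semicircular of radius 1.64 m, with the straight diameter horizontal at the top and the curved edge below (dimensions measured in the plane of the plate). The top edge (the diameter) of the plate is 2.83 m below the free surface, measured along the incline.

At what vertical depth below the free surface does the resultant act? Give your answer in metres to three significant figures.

γ = 1.603 × 9.81 = 15.72543 kN/m³.
The plate makes 52° with the vertical, i.e. θ = 90° − 52° = 38° to the horizontal. Measuring y along the incline from the free-surface line, vertical depth h = y·sinθ with sinθ = 0.615661.
The centroid of a semicircle lies 4r/(3π) = 0.696038 m from the diameter, here below the top edge, so y_c = 2.83 + 0.696038 = 3.52604 m and h_c = 3.52604 × 0.615661 = 2.17085 m.
A = πr²/2 = π × 1.64²/2 = 4.22481 m².
Resultant F = γ·h_c·A = 15.72543 × 2.17085 × 4.22481 = 144.225 kN.
I_c = (π/8 − 8/(9π))·r⁴ = 0.109757 × 1.64⁴ = 0.793976 m⁴.
Centre of pressure: y_p = y_c + I_c/(y_c·A) = 3.52604 + 0.793976/(3.52604 × 4.22481) = 3.52604 + 0.0532983 = 3.57934 m along the plane.
Vertically, h_p = y_p·sinθ = 3.57934 × 0.615661 = 2.20366 m.

h_p = 2.20 m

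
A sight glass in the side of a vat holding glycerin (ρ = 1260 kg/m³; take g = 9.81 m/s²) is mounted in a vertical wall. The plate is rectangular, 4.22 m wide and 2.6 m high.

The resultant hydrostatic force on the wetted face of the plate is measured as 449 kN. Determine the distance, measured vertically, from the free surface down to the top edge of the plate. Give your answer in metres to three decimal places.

γ = ρg = 1260 × 9.81 / 1000 = 12.3606 kN/m³.
A = 4.22 × 2.6 = 10.972 m².
From F = γ·h_c·A, the centroid depth is h_c = 449/(12.3606 × 10.972) = 3.31071 m.
The centroid lies 2.6/2 = 1.3 m below the top edge, so the top edge sits at h_top = 3.31071 − 1.3 = 2.01071 m below the surface.

d_top ≈ 2.011 m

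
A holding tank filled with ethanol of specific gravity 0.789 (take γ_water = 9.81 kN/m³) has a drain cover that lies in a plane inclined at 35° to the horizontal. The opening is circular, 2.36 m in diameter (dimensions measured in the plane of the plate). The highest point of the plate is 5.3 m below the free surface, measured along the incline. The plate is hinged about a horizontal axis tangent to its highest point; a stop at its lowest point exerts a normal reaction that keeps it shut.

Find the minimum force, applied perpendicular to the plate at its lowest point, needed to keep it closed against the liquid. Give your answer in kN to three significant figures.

γ = 0.789 × 9.81 = 7.74009 kN/m³.
Let θ = 35° be the plate's angle to the horizontal; measure y along the incline from where the plane meets the free surface. Vertical depth h = y·sinθ with sinθ = 0.573576.
The centroid is at the centre, 1.18 m below the top of the plate, so y_c = 5.3 + 1.18 = 6.48 m and h_c = 6.48 × 0.573576 = 3.71677 m.
A = π(1.18)² = 4.37435 m².
Resultant F = γ·h_c·A = 7.74009 × 3.71677 × 4.37435 = 125.842 kN.
I_c = πr⁴/4 = π × 1.18⁴/4 = 1.52271 m⁴.
Centre of pressure: y_p = y_c + I_c/(y_c·A) = 6.48 + 1.52271/(6.48 × 4.37435) = 6.48 + 0.0537191 = 6.53372 m along the plane.
The resultant acts 1.18 + 0.0537191 = 1.23372 m (along the plate) below the hinge at the top edge, so the moment about the hinge is M = F × 1.23372 = 125.842 × 1.23372 = 155.254 kN·m.
A normal force at the bottom, 2.36 m from the hinge, must supply this moment: P = 155.254/2.36 = 65.7856 kN.

P ≈ 65.8 kN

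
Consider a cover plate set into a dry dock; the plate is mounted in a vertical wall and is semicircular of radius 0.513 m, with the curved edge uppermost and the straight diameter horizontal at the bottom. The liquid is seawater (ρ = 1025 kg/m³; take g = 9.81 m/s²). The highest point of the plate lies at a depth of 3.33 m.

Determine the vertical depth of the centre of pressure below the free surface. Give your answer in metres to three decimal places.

h_p = 3.630 m

γ = ρg = 1025 × 9.81 / 1000 = 10.05525 kN/m³.
The centroid lies 4r/(3π) = 0.217724 m above the diameter, so r − 4r/(3π) = 0.513 − 0.217724 = 0.295276 m below the topmost point, so the centroid depth is h_c = 3.33 + 0.295276 = 3.62528 m.
A = πr²/2 = π × 0.513²/2 = 0.413385 m².
Resultant F = γ·h_c·A = 10.05525 × 3.62528 × 0.413385 = 15.0692 kN.
I_c = (π/8 − 8/(9π))·r⁴ = 0.109757 × 0.513⁴ = 0.00760154 m⁴.
Centre of pressure: y_p = y_c + I_c/(y_c·A) = 3.62528 + 0.00760154/(3.62528 × 0.413385) = 3.62528 + 0.0050723 = 3.63035 m along the plane.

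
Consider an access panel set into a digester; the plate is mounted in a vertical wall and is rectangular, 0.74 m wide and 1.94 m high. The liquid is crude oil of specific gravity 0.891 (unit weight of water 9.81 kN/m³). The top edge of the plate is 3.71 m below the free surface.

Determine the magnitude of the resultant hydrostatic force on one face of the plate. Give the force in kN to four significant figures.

F ≈ 58.73 kN

γ = 0.891 × 9.81 = 8.74071 kN/m³.
The centroid lies 1.94/2 = 0.97 m below the top edge, so the centroid depth is h_c = 3.71 + 0.97 = 4.68 m.
A = 0.74 × 1.94 = 1.4356 m².
Resultant F = γ·h_c·A = 8.74071 × 4.68 × 1.4356 = 58.7254 kN.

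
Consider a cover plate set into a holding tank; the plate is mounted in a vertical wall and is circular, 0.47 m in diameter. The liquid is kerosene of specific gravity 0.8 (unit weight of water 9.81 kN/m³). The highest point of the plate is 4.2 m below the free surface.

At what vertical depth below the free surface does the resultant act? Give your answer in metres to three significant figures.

γ = 0.8 × 9.81 = 7.848 kN/m³.
The centroid is at the centre, 0.235 m below the top of the plate, so the centroid depth is h_c = 4.2 + 0.235 = 4.435 m.
A = π(0.235)² = 0.173494 m².
Resultant F = γ·h_c·A = 7.848 × 4.435 × 0.173494 = 6.03861 kN.
I_c = πr⁴/4 = π × 0.235⁴/4 = 0.00239531 m⁴.
Centre of pressure: y_p = y_c + I_c/(y_c·A) = 4.435 + 0.00239531/(4.435 × 0.173494) = 4.435 + 0.00311303 = 4.43811 m along the plane.

h_p = 4.44 m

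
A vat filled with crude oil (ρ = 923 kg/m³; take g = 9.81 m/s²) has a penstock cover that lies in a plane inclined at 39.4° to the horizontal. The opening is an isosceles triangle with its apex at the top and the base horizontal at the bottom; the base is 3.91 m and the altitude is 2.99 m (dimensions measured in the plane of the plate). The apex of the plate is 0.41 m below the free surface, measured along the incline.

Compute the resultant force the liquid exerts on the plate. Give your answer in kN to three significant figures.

F ≈ 80.7 kN

γ = ρg = 923 × 9.81 / 1000 = 9.05463 kN/m³.
Let θ = 39.4° be the plate's angle to the horizontal; measure y along the incline from where the plane meets the free surface. Vertical depth h = y·sinθ with sinθ = 0.634731.
With the apex up, the centroid sits 2h/3 = 2 × 2.99/3 = 1.99333 m below the apex, so y_c = 0.41 + 1.99333 = 2.40333 m and h_c = 2.40333 × 0.634731 = 1.52547 m.
A = ½ × 3.91 × 2.99 = 5.84545 m².
Resultant F = γ·h_c·A = 9.05463 × 1.52547 × 5.84545 = 80.7407 kN.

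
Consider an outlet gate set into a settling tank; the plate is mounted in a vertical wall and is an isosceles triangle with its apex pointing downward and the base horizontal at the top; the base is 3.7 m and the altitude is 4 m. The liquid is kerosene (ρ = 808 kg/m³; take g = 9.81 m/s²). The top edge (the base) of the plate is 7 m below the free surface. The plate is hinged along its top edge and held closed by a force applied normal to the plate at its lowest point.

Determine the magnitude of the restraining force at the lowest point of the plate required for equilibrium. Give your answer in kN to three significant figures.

γ = ρg = 808 × 9.81 / 1000 = 7.92648 kN/m³.
With the apex down, the centroid sits h/3 = 4/3 = 1.33333 m below the base (the top edge), so the centroid depth is h_c = 7 + 1.33333 = 8.33333 m.
A = ½ × 3.7 × 4 = 7.4 m².
Resultant F = γ·h_c·A = 7.92648 × 8.33333 × 7.4 = 488.799 kN.
I_c = b·h³/36 = 3.7 × 4³/36 = 6.57778 m⁴.
Centre of pressure: y_p = y_c + I_c/(y_c·A) = 8.33333 + 6.57778/(8.33333 × 7.4) = 8.33333 + 0.106667 = 8.44 m along the plane.
The resultant acts 1.33333 + 0.106667 = 1.44 m (along the plate) below the hinge at the top edge, so the moment about the hinge is M = F × 1.44 = 488.799 × 1.44 = 703.871 kN·m.
A normal force at the bottom, 4 m from the hinge, must supply this moment: P = 703.871/4 = 175.968 kN.

P ≈ 176 kN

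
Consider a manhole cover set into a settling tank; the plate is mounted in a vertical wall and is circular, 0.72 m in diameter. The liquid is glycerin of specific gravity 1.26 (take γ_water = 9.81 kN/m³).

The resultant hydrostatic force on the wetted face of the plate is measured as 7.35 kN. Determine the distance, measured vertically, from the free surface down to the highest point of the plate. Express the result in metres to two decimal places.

d_top ≈ 1.10 m

γ = 1.26 × 9.81 = 12.3606 kN/m³.
A = π(0.36)² = 0.40715 m².
From F = γ·h_c·A, the centroid depth is h_c = 7.35/(12.3606 × 0.40715) = 1.46047 m.
The centroid is at the centre, 0.36 m below the top of the plate, so the highest point sits at h_top = 1.46047 − 0.36 = 1.10047 m below the surface.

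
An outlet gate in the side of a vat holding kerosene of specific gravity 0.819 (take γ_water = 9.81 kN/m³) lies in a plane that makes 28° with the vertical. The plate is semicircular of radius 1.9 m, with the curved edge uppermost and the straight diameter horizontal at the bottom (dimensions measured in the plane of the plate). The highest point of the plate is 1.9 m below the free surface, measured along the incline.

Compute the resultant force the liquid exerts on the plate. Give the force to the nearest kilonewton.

F ≈ 120 kN

γ = 0.819 × 9.81 = 8.03439 kN/m³.
The plate makes 28° with the vertical, i.e. θ = 90° − 28° = 62° to the horizontal. Measuring y along the incline from the free-surface line, vertical depth h = y·sinθ with sinθ = 0.882948.
The centroid lies 4r/(3π) = 0.806385 m above the diameter, so r − 4r/(3π) = 1.9 − 0.806385 = 1.09361 m below the topmost point, so y_c = 1.9 + 1.09361 = 2.99361 m and h_c = 2.99361 × 0.882948 = 2.6432 m.
A = πr²/2 = π × 1.9²/2 = 5.67057 m².
Resultant F = γ·h_c·A = 8.03439 × 2.6432 × 5.67057 = 120.423 kN.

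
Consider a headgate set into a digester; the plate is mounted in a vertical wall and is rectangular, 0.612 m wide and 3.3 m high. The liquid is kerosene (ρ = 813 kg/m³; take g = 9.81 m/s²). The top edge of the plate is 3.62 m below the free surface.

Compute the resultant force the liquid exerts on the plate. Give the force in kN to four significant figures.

F ≈ 84.89 kN

γ = ρg = 813 × 9.81 / 1000 = 7.97553 kN/m³.
The centroid lies 3.3/2 = 1.65 m below the top edge, so the centroid depth is h_c = 3.62 + 1.65 = 5.27 m.
A = 0.612 × 3.3 = 2.0196 m².
Resultant F = γ·h_c·A = 7.97553 × 5.27 × 2.0196 = 84.8859 kN.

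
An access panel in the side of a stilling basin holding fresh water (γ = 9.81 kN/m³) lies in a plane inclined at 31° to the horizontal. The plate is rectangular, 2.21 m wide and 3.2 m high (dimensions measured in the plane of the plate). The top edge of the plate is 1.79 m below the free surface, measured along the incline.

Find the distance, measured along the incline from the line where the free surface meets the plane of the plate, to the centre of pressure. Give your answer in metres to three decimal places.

y_p = 3.642 m

γ = 9.81 kN/m³.
Let θ = 31° be the plate's angle to the horizontal; measure y along the incline from where the plane meets the free surface. Vertical depth h = y·sinθ with sinθ = 0.515038.
The centroid lies 3.2/2 = 1.6 m below the top edge, so y_c = 1.79 + 1.6 = 3.39 m and h_c = 3.39 × 0.515038 = 1.74598 m.
A = 2.21 × 3.2 = 7.072 m².
Resultant F = γ·h_c·A = 9.81 × 1.74598 × 7.072 = 121.13 kN.
I_c = b·h³/12 = 2.21 × 3.2³/12 = 6.03477 m⁴.
Centre of pressure: y_p = y_c + I_c/(y_c·A) = 3.39 + 6.03477/(3.39 × 7.072) = 3.39 + 0.251721 = 3.64172 m along the plane.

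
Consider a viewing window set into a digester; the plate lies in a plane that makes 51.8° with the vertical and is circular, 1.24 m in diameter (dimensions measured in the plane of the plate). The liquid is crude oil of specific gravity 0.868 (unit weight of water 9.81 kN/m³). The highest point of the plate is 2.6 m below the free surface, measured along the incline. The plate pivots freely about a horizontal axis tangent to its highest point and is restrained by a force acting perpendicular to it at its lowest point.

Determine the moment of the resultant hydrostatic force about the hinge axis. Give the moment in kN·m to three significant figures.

M ≈ 13.3 kN·m

γ = 0.868 × 9.81 = 8.51508 kN/m³.
The plate makes 51.8° with the vertical, i.e. θ = 90° − 51.8° = 38.2° to the horizontal. Measuring y along the incline from the free-surface line, vertical depth h = y·sinθ with sinθ = 0.618408.
The centroid is at the centre, 0.62 m below the top of the plate, so y_c = 2.6 + 0.62 = 3.22 m and h_c = 3.22 × 0.618408 = 1.99127 m.
A = π(0.62)² = 1.20763 m².
Resultant F = γ·h_c·A = 8.51508 × 1.99127 × 1.20763 = 20.4764 kN.
I_c = πr⁴/4 = π × 0.62⁴/4 = 0.116053 m⁴.
Centre of pressure: y_p = y_c + I_c/(y_c·A) = 3.22 + 0.116053/(3.22 × 1.20763) = 3.22 + 0.0298447 = 3.24984 m along the plane.
The resultant acts 0.62 + 0.0298447 = 0.649845 m (along the plate) below the hinge at the top edge, so the moment about the hinge is M = F × 0.649845 = 20.4764 × 0.649845 = 13.3065 kN·m.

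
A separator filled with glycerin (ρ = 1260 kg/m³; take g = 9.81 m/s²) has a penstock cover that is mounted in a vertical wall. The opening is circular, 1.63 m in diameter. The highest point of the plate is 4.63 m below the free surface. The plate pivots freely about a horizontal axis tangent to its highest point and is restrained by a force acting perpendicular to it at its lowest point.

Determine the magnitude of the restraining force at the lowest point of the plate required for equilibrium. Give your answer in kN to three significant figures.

γ = ρg = 1260 × 9.81 / 1000 = 12.3606 kN/m³.
The centroid is at the centre, 0.815 m below the top of the plate, so the centroid depth is h_c = 4.63 + 0.815 = 5.445 m.
A = π(0.815)² = 2.08672 m².
Resultant F = γ·h_c·A = 12.3606 × 5.445 × 2.08672 = 140.443 kN.
I_c = πr⁴/4 = π × 0.815⁴/4 = 0.346514 m⁴.
Centre of pressure: y_p = y_c + I_c/(y_c·A) = 5.445 + 0.346514/(5.445 × 2.08672) = 5.445 + 0.0304971 = 5.4755 m along the plane.
The resultant acts 0.815 + 0.0304971 = 0.845497 m (along the plate) below the hinge at the top edge, so the moment about the hinge is M = F × 0.845497 = 140.443 × 0.845497 = 118.744 kN·m.
A normal force at the bottom, 1.63 m from the hinge, must supply this moment: P = 118.744/1.63 = 72.8491 kN.

P ≈ 72.8 kN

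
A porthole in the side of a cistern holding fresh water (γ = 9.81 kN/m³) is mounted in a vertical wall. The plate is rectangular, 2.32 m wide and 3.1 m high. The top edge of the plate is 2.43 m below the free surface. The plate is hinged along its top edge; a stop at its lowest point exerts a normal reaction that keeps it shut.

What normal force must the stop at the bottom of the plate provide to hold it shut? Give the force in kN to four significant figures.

P ≈ 158.6 kN

γ = 9.81 kN/m³.
The centroid lies 3.1/2 = 1.55 m below the top edge, so the centroid depth is h_c = 2.43 + 1.55 = 3.98 m.
A = 2.32 × 3.1 = 7.192 m².
Resultant F = γ·h_c·A = 9.81 × 3.98 × 7.192 = 280.803 kN.
I_c = b·h³/12 = 2.32 × 3.1³/12 = 5.75959 m⁴.
Centre of pressure: y_p = y_c + I_c/(y_c·A) = 3.98 + 5.75959/(3.98 × 7.192) = 3.98 + 0.201214 = 4.18121 m along the plane.
The resultant acts 1.55 + 0.201214 = 1.75121 m (along the plate) below the hinge at the top edge, so the moment about the hinge is M = F × 1.75121 = 280.803 × 1.75121 = 491.745 kN·m.
A normal force at the bottom, 3.1 m from the hinge, must supply this moment: P = 491.745/3.1 = 158.627 kN.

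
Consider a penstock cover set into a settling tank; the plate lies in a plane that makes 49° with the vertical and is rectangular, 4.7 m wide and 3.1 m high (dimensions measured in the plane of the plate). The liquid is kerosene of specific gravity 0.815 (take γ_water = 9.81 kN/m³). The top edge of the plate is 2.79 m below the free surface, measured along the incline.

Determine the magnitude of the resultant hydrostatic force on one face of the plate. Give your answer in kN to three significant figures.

F ≈ 332 kN

γ = 0.815 × 9.81 = 7.99515 kN/m³.
The plate makes 49° with the vertical, i.e. θ = 90° − 49° = 41° to the horizontal. Measuring y along the incline from the free-surface line, vertical depth h = y·sinθ with sinθ = 0.656059.
The centroid lies 3.1/2 = 1.55 m below the top edge, so y_c = 2.79 + 1.55 = 4.34 m and h_c = 4.34 × 0.656059 = 2.8473 m.
A = 4.7 × 3.1 = 14.57 m².
Resultant F = γ·h_c·A = 7.99515 × 2.8473 × 14.57 = 331.68 kN.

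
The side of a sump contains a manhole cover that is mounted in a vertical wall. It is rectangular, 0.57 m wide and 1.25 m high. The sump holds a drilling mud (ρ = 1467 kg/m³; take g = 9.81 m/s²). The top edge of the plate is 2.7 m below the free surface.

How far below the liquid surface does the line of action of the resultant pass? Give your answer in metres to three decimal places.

γ = ρg = 1467 × 9.81 / 1000 = 14.39127 kN/m³.
The centroid lies 1.25/2 = 0.625 m below the top edge, so the centroid depth is h_c = 2.7 + 0.625 = 3.325 m.
A = 0.57 × 1.25 = 0.7125 m².
Resultant F = γ·h_c·A = 14.39127 × 3.325 × 0.7125 = 34.0938 kN.
I_c = b·h³/12 = 0.57 × 1.25³/12 = 0.0927734 m⁴.
Centre of pressure: y_p = y_c + I_c/(y_c·A) = 3.325 + 0.0927734/(3.325 × 0.7125) = 3.325 + 0.0391604 = 3.36416 m along the plane.

h_p = 3.364 m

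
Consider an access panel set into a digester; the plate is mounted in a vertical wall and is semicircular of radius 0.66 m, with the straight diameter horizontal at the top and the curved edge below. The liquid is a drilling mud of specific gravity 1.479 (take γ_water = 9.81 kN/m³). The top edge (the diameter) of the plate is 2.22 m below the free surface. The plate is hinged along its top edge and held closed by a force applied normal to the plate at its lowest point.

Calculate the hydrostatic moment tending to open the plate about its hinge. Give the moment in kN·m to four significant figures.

γ = 1.479 × 9.81 = 14.50899 kN/m³.
The centroid of a semicircle lies 4r/(3π) = 0.280113 m from the diameter, here below the top edge, so the centroid depth is h_c = 2.22 + 0.280113 = 2.50011 m.
A = πr²/2 = π × 0.66²/2 = 0.684239 m².
Resultant F = γ·h_c·A = 14.50899 × 2.50011 × 0.684239 = 24.8201 kN.
I_c = (π/8 − 8/(9π))·r⁴ = 0.109757 × 0.66⁴ = 0.0208261 m⁴.
Centre of pressure: y_p = y_c + I_c/(y_c·A) = 2.50011 + 0.0208261/(2.50011 × 0.684239) = 2.50011 + 0.0121742 = 2.51228 m along the plane.
The resultant acts 0.280113 + 0.0121742 = 0.292287 m (along the plate) below the hinge at the top edge, so the moment about the hinge is M = F × 0.292287 = 24.8201 × 0.292287 = 7.25459 kN·m.

M ≈ 7.255 kN·m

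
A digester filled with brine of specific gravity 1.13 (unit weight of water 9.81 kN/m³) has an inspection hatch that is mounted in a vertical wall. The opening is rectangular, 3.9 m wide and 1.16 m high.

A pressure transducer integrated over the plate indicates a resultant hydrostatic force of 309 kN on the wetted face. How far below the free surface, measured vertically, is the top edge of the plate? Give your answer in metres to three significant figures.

γ = 1.13 × 9.81 = 11.0853 kN/m³.
A = 3.9 × 1.16 = 4.524 m².
From F = γ·h_c·A, the centroid depth is h_c = 309/(11.0853 × 4.524) = 6.16153 m.
The centroid lies 1.16/2 = 0.58 m below the top edge, so the top edge sits at h_top = 6.16153 − 0.58 = 5.58153 m below the surface.

d_top ≈ 5.58 m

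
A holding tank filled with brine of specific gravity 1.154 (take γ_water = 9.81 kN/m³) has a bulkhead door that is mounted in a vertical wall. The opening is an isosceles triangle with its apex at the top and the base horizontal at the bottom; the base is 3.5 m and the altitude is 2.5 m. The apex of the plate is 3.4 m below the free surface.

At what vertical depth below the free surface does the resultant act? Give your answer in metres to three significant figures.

γ = 1.154 × 9.81 = 11.32074 kN/m³.
With the apex up, the centroid sits 2h/3 = 2 × 2.5/3 = 1.66667 m below the apex, so the centroid depth is h_c = 3.4 + 1.66667 = 5.06667 m.
A = ½ × 3.5 × 2.5 = 4.375 m².
Resultant F = γ·h_c·A = 11.32074 × 5.06667 × 4.375 = 250.943 kN.
I_c = b·h³/36 = 3.5 × 2.5³/36 = 1.5191 m⁴.
Centre of pressure: y_p = y_c + I_c/(y_c·A) = 5.06667 + 1.5191/(5.06667 × 4.375) = 5.06667 + 0.0685308 = 5.1352 m along the plane.

h_p = 5.14 m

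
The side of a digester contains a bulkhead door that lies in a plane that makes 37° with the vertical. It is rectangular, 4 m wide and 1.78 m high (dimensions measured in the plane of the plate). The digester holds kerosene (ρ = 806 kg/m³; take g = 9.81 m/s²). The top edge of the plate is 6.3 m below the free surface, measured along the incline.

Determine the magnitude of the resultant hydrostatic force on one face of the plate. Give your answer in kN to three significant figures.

F ≈ 323 kN

γ = ρg = 806 × 9.81 / 1000 = 7.90686 kN/m³.
The plate makes 37° with the vertical, i.e. θ = 90° − 37° = 53° to the horizontal. Measuring y along the incline from the free-surface line, vertical depth h = y·sinθ with sinθ = 0.798636.
The centroid lies 1.78/2 = 0.89 m below the top edge, so y_c = 6.3 + 0.89 = 7.19 m and h_c = 7.19 × 0.798636 = 5.74219 m.
A = 4 × 1.78 = 7.12 m².
Resultant F = γ·h_c·A = 7.90686 × 5.74219 × 7.12 = 323.267 kN.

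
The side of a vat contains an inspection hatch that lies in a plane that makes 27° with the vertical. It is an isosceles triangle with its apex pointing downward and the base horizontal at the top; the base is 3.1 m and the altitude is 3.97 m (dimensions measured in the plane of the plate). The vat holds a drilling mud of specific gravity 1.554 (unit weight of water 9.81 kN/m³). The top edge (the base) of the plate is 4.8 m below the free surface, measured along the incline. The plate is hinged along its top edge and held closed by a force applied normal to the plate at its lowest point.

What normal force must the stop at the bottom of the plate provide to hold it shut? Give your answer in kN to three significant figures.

P ≈ 189 kN

γ = 1.554 × 9.81 = 15.24474 kN/m³.
The plate makes 27° with the vertical, i.e. θ = 90° − 27° = 63° to the horizontal. Measuring y along the incline from the free-surface line, vertical depth h = y·sinθ with sinθ = 0.891007.
With the apex down, the centroid sits h/3 = 3.97/3 = 1.32333 m below the base (the top edge), so y_c = 4.8 + 1.32333 = 6.12333 m and h_c = 6.12333 × 0.891007 = 5.45593 m.
A = ½ × 3.1 × 3.97 = 6.1535 m².
Resultant F = γ·h_c·A = 15.24474 × 5.45593 × 6.1535 = 511.813 kN.
I_c = b·h³/36 = 3.1 × 3.97³/36 = 5.38804 m⁴.
Centre of pressure: y_p = y_c + I_c/(y_c·A) = 6.12333 + 5.38804/(6.12333 × 6.1535) = 6.12333 + 0.142995 = 6.26633 m along the plane.
The resultant acts 1.32333 + 0.142995 = 1.46632 m (along the plate) below the hinge at the top edge, so the moment about the hinge is M = F × 1.46632 = 511.813 × 1.46632 = 750.482 kN·m.
A normal force at the bottom, 3.97 m from the hinge, must supply this moment: P = 750.482/3.97 = 189.038 kN.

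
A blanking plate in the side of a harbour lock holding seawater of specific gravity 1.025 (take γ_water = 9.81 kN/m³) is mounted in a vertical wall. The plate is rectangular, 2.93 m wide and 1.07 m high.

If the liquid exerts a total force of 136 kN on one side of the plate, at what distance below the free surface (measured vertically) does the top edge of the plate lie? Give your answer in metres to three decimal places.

d_top ≈ 3.779 m

γ = 1.025 × 9.81 = 10.05525 kN/m³.
A = 2.93 × 1.07 = 3.1351 m².
From F = γ·h_c·A, the centroid depth is h_c = 136/(10.05525 × 3.1351) = 4.31414 m.
The centroid lies 1.07/2 = 0.535 m below the top edge, so the top edge sits at h_top = 4.31414 − 0.535 = 3.77914 m below the surface.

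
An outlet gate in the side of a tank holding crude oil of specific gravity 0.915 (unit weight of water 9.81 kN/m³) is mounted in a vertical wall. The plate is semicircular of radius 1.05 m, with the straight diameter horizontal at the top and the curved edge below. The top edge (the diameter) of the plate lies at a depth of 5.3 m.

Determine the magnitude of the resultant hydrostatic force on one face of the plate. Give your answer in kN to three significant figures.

γ = 0.915 × 9.81 = 8.97615 kN/m³.
The centroid of a semicircle lies 4r/(3π) = 0.445634 m from the diameter, here below the top edge, so the centroid depth is h_c = 5.3 + 0.445634 = 5.74563 m.
A = πr²/2 = π × 1.05²/2 = 1.7318 m².
Resultant F = γ·h_c·A = 8.97615 × 5.74563 × 1.7318 = 89.3152 kN.

F ≈ 89.3 kN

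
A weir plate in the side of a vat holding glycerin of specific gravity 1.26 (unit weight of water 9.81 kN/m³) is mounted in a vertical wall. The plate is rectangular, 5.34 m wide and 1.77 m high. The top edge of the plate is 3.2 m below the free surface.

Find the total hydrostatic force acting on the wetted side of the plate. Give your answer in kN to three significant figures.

F ≈ 477 kN

γ = 1.26 × 9.81 = 12.3606 kN/m³.
The centroid lies 1.77/2 = 0.885 m below the top edge, so the centroid depth is h_c = 3.2 + 0.885 = 4.085 m.
A = 5.34 × 1.77 = 9.4518 m².
Resultant F = γ·h_c·A = 12.3606 × 4.085 × 9.4518 = 477.25 kN.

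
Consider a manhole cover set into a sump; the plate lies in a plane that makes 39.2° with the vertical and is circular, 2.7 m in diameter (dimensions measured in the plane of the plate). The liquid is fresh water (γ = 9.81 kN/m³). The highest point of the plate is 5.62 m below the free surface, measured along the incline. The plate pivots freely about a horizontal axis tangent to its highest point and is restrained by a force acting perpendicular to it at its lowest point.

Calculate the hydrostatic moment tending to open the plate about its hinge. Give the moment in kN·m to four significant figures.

γ = 9.81 kN/m³.
The plate makes 39.2° with the vertical, i.e. θ = 90° − 39.2° = 50.8° to the horizontal. Measuring y along the incline from the free-surface line, vertical depth h = y·sinθ with sinθ = 0.774944.
The centroid is at the centre, 1.35 m below the top of the plate, so y_c = 5.62 + 1.35 = 6.97 m and h_c = 6.97 × 0.774944 = 5.40136 m.
A = π(1.35)² = 5.72555 m².
Resultant F = γ·h_c·A = 9.81 × 5.40136 × 5.72555 = 303.382 kN.
I_c = πr⁴/4 = π × 1.35⁴/4 = 2.6087 m⁴.
Centre of pressure: y_p = y_c + I_c/(y_c·A) = 6.97 + 2.6087/(6.97 × 5.72555) = 6.97 + 0.0653693 = 7.03537 m along the plane.
The resultant acts 1.35 + 0.0653693 = 1.41537 m (along the plate) below the hinge at the top edge, so the moment about the hinge is M = F × 1.41537 = 303.382 × 1.41537 = 429.398 kN·m.

M ≈ 429.4 kN·m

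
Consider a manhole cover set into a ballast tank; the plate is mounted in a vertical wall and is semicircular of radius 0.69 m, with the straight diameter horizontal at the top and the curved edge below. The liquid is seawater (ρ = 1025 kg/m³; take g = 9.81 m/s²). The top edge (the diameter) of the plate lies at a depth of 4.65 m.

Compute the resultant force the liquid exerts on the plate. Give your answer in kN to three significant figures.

F ≈ 37.2 kN

γ = ρg = 1025 × 9.81 / 1000 = 10.05525 kN/m³.
The centroid of a semicircle lies 4r/(3π) = 0.292845 m from the diameter, here below the top edge, so the centroid depth is h_c = 4.65 + 0.292845 = 4.94285 m.
A = πr²/2 = π × 0.69²/2 = 0.747856 m².
Resultant F = γ·h_c·A = 10.05525 × 4.94285 × 0.747856 = 37.1696 kN.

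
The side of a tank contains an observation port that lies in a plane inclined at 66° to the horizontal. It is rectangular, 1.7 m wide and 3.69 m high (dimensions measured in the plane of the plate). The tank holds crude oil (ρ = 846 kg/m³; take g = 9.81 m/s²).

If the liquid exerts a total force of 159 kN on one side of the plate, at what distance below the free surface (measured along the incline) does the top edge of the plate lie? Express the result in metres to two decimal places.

y_top ≈ 1.50 m

γ = ρg = 846 × 9.81 / 1000 = 8.29926 kN/m³.
A = 1.7 × 3.69 = 6.273 m².
From F = γ·h_c·A, the centroid depth is h_c = 159/(8.29926 × 6.273) = 3.05409 m.
Let θ = 66° be the plate's angle to the horizontal; measure y along the incline from where the plane meets the free surface. Vertical depth h = y·sinθ with sinθ = 0.913545.
Along the incline, y_c = h_c/sinθ = 3.05409/0.913545 = 3.34312 m.
The centroid lies 3.69/2 = 1.845 m below the top edge, so the top edge sits at y_top = 3.34312 − 1.845 = 1.49812 m along the incline.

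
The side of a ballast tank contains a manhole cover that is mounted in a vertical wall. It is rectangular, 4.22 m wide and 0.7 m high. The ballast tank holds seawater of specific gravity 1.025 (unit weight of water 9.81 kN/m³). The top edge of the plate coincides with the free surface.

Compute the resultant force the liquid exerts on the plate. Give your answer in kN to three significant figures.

γ = 1.025 × 9.81 = 10.05525 kN/m³.
The centroid lies 0.7/2 = 0.35 m below the top edge, so the centroid depth is h_c = 0.35 m.
A = 4.22 × 0.7 = 2.954 m².
Resultant F = γ·h_c·A = 10.05525 × 0.35 × 2.954 = 10.3961 kN.

F ≈ 10.4 kN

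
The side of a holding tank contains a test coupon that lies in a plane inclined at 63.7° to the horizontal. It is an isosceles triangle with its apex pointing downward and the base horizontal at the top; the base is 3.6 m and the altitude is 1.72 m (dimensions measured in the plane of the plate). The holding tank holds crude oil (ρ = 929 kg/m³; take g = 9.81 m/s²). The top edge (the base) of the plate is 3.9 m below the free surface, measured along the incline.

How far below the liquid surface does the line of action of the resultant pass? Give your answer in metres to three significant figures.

h_p = 4.04 m

γ = ρg = 929 × 9.81 / 1000 = 9.11349 kN/m³.
Let θ = 63.7° be the plate's angle to the horizontal; measure y along the incline from where the plane meets the free surface. Vertical depth h = y·sinθ with sinθ = 0.896486.
With the apex down, the centroid sits h/3 = 1.72/3 = 0.573333 m below the base (the top edge), so y_c = 3.9 + 0.573333 = 4.47333 m and h_c = 4.47333 × 0.896486 = 4.01028 m.
A = ½ × 3.6 × 1.72 = 3.096 m².
Resultant F = γ·h_c·A = 9.11349 × 4.01028 × 3.096 = 113.152 kN.
I_c = b·h³/36 = 3.6 × 1.72³/36 = 0.508845 m⁴.
Centre of pressure: y_p = y_c + I_c/(y_c·A) = 4.47333 + 0.508845/(4.47333 × 3.096) = 4.47333 + 0.0367412 = 4.51007 m along the plane.
Vertically, h_p = y_p·sinθ = 4.51007 × 0.896486 = 4.04321 m.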